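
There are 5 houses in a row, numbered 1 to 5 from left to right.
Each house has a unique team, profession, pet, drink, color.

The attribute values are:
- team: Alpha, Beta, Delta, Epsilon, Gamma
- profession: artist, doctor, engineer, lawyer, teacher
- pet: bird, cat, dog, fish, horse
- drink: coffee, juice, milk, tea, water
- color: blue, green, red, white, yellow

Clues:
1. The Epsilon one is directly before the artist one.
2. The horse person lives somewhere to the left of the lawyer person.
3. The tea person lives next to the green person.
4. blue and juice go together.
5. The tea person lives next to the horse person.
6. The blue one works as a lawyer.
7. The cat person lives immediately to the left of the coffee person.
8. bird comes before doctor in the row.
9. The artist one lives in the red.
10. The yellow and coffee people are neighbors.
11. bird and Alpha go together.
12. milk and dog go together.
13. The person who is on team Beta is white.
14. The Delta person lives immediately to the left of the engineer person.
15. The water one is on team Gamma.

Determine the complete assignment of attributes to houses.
Solution:

House | Team | Profession | Pet | Drink | Color
-----------------------------------------------
  1   | Delta | teacher | cat | tea | yellow
  2   | Epsilon | engineer | horse | coffee | green
  3   | Gamma | artist | fish | water | red
  4   | Alpha | lawyer | bird | juice | blue
  5   | Beta | doctor | dog | milk | white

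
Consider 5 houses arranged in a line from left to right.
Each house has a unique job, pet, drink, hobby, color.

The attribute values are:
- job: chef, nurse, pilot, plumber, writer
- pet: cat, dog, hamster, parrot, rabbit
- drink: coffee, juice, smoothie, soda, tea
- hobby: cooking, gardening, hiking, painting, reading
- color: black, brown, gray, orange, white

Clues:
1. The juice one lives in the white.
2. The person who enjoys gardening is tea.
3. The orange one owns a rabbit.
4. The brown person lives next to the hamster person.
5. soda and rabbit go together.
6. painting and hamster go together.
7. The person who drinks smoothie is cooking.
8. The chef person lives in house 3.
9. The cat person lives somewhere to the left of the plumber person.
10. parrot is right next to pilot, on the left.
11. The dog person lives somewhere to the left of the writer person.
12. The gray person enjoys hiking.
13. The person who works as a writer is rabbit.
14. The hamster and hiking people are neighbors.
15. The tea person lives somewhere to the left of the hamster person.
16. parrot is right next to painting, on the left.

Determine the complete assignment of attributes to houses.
Solution:

House | Job | Pet | Drink | Hobby | Color
-----------------------------------------
  1   | nurse | parrot | tea | gardening | brown
  2   | pilot | hamster | juice | painting | white
  3   | chef | cat | coffee | hiking | gray
  4   | plumber | dog | smoothie | cooking | black
  5   | writer | rabbit | soda | reading | orange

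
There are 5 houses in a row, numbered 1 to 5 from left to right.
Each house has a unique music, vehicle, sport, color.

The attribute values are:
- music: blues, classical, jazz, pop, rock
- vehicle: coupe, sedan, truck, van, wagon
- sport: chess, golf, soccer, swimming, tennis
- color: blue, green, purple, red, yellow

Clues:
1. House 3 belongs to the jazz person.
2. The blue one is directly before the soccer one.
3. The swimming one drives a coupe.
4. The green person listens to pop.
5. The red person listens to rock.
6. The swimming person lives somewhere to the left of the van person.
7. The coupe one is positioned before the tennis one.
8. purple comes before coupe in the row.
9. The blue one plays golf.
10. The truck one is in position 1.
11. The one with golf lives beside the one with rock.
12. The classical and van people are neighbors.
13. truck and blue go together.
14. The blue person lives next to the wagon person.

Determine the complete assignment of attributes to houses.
Solution:

House | Music | Vehicle | Sport | Color
---------------------------------------
  1   | blues | truck | golf | blue
  2   | rock | wagon | soccer | red
  3   | jazz | sedan | chess | purple
  4   | classical | coupe | swimming | yellow
  5   | pop | van | tennis | green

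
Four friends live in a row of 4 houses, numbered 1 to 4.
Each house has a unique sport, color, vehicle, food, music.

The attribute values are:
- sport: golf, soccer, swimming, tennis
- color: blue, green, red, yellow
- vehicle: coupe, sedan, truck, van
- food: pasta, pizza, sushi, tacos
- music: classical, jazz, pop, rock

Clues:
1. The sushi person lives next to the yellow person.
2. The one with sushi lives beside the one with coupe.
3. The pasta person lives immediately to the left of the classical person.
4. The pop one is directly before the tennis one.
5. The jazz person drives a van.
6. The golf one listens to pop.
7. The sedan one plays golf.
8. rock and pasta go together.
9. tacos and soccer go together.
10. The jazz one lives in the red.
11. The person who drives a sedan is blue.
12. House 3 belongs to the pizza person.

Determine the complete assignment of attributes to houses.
Solution:

House | Sport | Color | Vehicle | Food | Music
----------------------------------------------
  1   | golf | blue | sedan | sushi | pop
  2   | tennis | yellow | coupe | pasta | rock
  3   | swimming | green | truck | pizza | classical
  4   | soccer | red | van | tacos | jazz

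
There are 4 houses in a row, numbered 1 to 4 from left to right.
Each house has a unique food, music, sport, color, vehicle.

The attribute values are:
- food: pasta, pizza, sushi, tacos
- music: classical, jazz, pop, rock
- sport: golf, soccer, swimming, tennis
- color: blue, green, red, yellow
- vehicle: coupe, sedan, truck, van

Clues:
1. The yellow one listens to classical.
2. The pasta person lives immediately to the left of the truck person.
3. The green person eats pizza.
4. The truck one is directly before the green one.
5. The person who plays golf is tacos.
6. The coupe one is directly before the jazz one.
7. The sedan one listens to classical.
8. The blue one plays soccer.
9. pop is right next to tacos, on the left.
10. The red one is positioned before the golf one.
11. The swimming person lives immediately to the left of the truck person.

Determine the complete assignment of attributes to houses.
Solution:

House | Food | Music | Sport | Color | Vehicle
----------------------------------------------
  1   | pasta | rock | swimming | red | coupe
  2   | sushi | jazz | soccer | blue | truck
  3   | pizza | pop | tennis | green | van
  4   | tacos | classical | golf | yellow | sedan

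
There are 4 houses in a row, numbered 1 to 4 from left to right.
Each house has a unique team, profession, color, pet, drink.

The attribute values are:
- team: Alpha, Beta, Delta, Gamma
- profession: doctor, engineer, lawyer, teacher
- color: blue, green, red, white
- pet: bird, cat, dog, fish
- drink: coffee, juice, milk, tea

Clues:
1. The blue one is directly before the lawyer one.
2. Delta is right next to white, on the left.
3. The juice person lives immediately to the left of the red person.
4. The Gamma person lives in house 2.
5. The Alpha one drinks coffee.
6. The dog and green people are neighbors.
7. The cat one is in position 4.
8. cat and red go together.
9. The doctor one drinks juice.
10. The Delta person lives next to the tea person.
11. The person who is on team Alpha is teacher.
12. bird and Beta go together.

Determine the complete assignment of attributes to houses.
Solution:

House | Team | Profession | Color | Pet | Drink
-----------------------------------------------
  1   | Delta | engineer | blue | fish | milk
  2   | Gamma | lawyer | white | dog | tea
  3   | Beta | doctor | green | bird | juice
  4   | Alpha | teacher | red | cat | coffee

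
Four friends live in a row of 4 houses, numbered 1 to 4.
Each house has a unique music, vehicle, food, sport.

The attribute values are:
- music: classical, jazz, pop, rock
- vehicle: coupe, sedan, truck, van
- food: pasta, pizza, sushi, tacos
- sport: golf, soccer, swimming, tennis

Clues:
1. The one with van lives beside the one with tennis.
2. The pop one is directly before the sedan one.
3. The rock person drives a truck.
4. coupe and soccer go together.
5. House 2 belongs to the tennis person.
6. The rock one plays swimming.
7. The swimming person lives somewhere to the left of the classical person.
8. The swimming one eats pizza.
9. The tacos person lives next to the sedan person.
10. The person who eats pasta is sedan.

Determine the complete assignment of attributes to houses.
Solution:

House | Music | Vehicle | Food | Sport
--------------------------------------
  1   | pop | van | tacos | golf
  2   | jazz | sedan | pasta | tennis
  3   | rock | truck | pizza | swimming
  4   | classical | coupe | sushi | soccer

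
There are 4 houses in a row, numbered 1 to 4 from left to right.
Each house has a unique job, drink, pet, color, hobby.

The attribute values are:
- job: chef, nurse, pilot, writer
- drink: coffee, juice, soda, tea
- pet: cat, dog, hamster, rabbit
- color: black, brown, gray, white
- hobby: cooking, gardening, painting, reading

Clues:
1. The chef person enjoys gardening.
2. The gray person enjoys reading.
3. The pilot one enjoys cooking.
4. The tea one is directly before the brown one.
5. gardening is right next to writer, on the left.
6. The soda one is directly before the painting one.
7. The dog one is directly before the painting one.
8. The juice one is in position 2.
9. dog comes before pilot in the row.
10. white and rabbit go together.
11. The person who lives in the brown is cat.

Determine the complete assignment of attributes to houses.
Solution:

House | Job | Drink | Pet | Color | Hobby
-----------------------------------------
  1   | chef | soda | dog | black | gardening
  2   | writer | juice | rabbit | white | painting
  3   | nurse | tea | hamster | gray | reading
  4   | pilot | coffee | cat | brown | cooking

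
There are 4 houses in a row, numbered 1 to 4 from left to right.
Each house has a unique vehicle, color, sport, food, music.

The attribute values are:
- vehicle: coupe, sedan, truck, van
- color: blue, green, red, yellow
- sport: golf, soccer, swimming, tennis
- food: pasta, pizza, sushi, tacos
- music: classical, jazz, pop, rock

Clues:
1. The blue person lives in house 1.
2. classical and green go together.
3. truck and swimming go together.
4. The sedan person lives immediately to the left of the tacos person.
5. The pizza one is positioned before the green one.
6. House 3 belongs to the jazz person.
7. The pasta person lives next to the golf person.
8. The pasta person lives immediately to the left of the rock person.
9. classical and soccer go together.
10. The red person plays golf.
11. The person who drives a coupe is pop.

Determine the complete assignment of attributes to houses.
Solution:

House | Vehicle | Color | Sport | Food | Music
----------------------------------------------
  1   | coupe | blue | tennis | pasta | pop
  2   | sedan | red | golf | pizza | rock
  3   | truck | yellow | swimming | tacos | jazz
  4   | van | green | soccer | sushi | classical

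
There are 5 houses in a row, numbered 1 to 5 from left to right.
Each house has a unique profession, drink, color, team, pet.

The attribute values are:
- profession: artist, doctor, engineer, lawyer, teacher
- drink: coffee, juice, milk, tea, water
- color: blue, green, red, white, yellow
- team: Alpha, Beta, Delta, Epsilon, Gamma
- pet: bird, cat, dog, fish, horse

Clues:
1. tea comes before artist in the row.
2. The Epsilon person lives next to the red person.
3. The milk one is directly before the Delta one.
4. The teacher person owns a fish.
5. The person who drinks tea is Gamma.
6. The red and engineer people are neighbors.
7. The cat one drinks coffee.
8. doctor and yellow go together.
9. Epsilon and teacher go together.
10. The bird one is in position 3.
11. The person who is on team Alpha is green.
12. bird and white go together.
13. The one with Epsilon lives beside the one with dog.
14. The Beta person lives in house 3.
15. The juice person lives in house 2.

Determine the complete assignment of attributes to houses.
Solution:

House | Profession | Drink | Color | Team | Pet
-----------------------------------------------
  1   | teacher | milk | blue | Epsilon | fish
  2   | lawyer | juice | red | Delta | dog
  3   | engineer | water | white | Beta | bird
  4   | doctor | tea | yellow | Gamma | horse
  5   | artist | coffee | green | Alpha | cat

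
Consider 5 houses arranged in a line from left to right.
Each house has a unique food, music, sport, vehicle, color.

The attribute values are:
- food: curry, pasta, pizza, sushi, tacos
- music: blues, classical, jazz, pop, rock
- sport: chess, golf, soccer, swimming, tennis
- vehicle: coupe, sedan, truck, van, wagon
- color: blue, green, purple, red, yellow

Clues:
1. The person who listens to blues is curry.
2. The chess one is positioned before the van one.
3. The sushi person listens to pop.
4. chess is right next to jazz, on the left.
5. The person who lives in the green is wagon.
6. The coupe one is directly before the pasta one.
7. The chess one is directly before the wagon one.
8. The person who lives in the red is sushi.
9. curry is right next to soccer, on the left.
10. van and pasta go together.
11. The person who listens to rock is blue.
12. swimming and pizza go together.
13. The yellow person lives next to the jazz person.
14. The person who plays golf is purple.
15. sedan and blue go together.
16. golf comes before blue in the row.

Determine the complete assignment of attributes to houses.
Solution:

House | Food | Music | Sport | Vehicle | Color
----------------------------------------------
  1   | curry | blues | chess | truck | yellow
  2   | tacos | jazz | soccer | wagon | green
  3   | sushi | pop | tennis | coupe | red
  4   | pasta | classical | golf | van | purple
  5   | pizza | rock | swimming | sedan | blue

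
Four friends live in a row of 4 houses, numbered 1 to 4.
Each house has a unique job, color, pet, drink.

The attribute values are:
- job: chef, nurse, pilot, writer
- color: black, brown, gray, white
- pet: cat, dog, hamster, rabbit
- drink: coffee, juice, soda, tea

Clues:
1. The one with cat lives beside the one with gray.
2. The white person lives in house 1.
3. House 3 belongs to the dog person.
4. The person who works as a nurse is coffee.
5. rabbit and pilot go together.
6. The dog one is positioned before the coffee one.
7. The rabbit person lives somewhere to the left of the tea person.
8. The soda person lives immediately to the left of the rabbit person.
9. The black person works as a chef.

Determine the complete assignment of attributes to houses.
Solution:

House | Job | Color | Pet | Drink
---------------------------------
  1   | writer | white | cat | soda
  2   | pilot | gray | rabbit | juice
  3   | chef | black | dog | tea
  4   | nurse | brown | hamster | coffee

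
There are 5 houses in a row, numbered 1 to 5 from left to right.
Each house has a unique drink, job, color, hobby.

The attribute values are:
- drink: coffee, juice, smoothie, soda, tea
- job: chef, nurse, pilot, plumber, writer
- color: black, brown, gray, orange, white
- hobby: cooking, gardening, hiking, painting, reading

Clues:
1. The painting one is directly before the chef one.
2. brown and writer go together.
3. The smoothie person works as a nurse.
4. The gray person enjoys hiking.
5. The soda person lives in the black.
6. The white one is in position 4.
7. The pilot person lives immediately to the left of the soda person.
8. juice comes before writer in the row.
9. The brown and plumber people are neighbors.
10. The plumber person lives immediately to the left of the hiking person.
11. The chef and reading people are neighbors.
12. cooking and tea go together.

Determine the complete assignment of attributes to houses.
Solution:

House | Drink | Job | Color | Hobby
-----------------------------------
  1   | juice | pilot | orange | painting
  2   | soda | chef | black | gardening
  3   | coffee | writer | brown | reading
  4   | tea | plumber | white | cooking
  5   | smoothie | nurse | gray | hiking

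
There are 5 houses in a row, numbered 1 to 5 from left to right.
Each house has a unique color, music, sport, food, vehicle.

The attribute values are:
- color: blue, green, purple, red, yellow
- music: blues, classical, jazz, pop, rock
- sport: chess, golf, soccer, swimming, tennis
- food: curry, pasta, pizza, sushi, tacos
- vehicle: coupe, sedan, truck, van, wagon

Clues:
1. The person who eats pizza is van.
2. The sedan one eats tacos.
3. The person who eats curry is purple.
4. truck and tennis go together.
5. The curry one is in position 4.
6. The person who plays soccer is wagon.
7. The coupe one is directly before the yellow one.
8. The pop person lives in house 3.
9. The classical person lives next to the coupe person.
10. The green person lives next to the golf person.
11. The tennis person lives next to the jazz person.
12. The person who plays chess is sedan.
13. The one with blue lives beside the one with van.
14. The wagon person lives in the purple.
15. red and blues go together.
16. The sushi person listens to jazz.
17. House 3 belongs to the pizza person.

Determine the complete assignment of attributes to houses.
Solution:

House | Color | Music | Sport | Food | Vehicle
----------------------------------------------
  1   | green | classical | tennis | pasta | truck
  2   | blue | jazz | golf | sushi | coupe
  3   | yellow | pop | swimming | pizza | van
  4   | purple | rock | soccer | curry | wagon
  5   | red | blues | chess | tacos | sedan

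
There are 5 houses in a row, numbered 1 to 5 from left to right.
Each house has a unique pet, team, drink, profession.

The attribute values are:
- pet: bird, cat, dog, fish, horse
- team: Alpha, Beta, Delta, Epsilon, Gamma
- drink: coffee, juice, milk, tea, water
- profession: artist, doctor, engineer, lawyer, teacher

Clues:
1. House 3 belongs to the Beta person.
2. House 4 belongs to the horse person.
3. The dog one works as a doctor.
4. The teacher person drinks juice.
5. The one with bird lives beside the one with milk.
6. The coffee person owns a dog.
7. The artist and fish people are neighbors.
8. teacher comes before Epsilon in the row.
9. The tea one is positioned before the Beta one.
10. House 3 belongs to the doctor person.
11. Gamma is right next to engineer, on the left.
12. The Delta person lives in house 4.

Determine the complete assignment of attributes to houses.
Solution:

House | Pet | Team | Drink | Profession
---------------------------------------
  1   | bird | Gamma | tea | artist
  2   | fish | Alpha | milk | engineer
  3   | dog | Beta | coffee | doctor
  4   | horse | Delta | juice | teacher
  5   | cat | Epsilon | water | lawyer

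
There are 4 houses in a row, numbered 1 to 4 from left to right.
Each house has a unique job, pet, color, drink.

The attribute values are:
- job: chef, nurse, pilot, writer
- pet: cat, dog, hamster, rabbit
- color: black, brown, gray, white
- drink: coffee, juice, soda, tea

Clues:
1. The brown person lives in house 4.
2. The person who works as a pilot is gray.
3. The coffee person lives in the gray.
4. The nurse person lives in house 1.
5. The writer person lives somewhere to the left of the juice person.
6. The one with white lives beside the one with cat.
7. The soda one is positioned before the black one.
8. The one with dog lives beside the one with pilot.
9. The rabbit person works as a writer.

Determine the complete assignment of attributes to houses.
Solution:

House | Job | Pet | Color | Drink
---------------------------------
  1   | nurse | dog | white | soda
  2   | pilot | cat | gray | coffee
  3   | writer | rabbit | black | tea
  4   | chef | hamster | brown | juice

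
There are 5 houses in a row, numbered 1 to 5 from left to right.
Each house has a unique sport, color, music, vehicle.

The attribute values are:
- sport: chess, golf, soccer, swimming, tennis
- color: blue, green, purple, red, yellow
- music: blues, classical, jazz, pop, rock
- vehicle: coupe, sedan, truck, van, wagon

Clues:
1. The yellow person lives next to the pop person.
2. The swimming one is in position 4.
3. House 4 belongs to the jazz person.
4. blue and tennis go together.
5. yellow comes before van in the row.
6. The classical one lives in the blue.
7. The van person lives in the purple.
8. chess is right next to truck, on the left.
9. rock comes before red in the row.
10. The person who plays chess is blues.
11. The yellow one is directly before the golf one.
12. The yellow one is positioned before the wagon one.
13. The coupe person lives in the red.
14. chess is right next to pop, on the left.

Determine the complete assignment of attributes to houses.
Solution:

House | Sport | Color | Music | Vehicle
---------------------------------------
  1   | chess | yellow | blues | sedan
  2   | golf | green | pop | truck
  3   | soccer | purple | rock | van
  4   | swimming | red | jazz | coupe
  5   | tennis | blue | classical | wagon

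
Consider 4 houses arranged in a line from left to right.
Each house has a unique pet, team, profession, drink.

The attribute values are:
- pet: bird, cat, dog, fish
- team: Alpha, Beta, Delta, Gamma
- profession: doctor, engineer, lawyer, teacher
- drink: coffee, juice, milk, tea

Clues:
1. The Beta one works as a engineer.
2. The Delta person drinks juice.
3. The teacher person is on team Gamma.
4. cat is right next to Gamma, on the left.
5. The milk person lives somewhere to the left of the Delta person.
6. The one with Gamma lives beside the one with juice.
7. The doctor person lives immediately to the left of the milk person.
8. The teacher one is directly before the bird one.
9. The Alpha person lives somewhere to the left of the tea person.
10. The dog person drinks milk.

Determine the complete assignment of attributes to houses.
Solution:

House | Pet | Team | Profession | Drink
---------------------------------------
  1   | cat | Alpha | doctor | coffee
  2   | dog | Gamma | teacher | milk
  3   | bird | Delta | lawyer | juice
  4   | fish | Beta | engineer | tea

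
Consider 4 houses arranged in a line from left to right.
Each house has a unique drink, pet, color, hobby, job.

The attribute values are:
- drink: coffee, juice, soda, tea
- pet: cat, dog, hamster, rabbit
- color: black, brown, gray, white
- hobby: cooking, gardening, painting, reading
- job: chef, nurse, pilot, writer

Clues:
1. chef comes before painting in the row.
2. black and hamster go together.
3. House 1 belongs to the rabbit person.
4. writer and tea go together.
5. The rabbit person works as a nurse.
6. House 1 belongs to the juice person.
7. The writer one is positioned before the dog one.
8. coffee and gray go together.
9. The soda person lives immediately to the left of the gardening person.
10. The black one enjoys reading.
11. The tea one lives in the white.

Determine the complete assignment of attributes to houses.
Solution:

House | Drink | Pet | Color | Hobby | Job
-----------------------------------------
  1   | juice | rabbit | brown | cooking | nurse
  2   | soda | hamster | black | reading | chef
  3   | tea | cat | white | gardening | writer
  4   | coffee | dog | gray | painting | pilot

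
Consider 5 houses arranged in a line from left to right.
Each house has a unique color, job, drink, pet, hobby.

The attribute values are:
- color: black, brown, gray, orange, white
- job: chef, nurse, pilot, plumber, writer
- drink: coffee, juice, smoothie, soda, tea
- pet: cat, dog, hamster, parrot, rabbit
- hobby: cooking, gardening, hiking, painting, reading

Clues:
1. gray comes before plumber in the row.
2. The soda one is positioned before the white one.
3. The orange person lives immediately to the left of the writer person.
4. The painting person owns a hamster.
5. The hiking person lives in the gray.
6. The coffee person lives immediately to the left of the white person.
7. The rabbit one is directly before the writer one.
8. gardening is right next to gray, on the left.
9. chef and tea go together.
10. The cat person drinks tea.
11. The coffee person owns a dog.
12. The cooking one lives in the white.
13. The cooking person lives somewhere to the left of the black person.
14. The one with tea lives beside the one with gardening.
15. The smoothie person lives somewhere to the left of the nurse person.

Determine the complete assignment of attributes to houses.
Solution:

House | Color | Job | Drink | Pet | Hobby
-----------------------------------------
  1   | brown | chef | tea | cat | reading
  2   | orange | pilot | soda | rabbit | gardening
  3   | gray | writer | coffee | dog | hiking
  4   | white | plumber | smoothie | parrot | cooking
  5   | black | nurse | juice | hamster | painting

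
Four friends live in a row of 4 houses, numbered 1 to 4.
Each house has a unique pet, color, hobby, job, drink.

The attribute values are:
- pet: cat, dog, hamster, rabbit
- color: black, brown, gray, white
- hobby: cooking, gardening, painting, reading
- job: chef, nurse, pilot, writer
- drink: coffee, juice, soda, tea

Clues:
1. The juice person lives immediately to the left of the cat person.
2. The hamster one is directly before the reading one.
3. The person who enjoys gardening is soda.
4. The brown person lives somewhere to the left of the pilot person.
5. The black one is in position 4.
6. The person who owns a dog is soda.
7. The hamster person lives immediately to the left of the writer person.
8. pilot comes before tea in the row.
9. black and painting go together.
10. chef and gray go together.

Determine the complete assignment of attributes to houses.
Solution:

House | Pet | Color | Hobby | Job | Drink
-----------------------------------------
  1   | hamster | gray | cooking | chef | juice
  2   | cat | brown | reading | writer | coffee
  3   | dog | white | gardening | pilot | soda
  4   | rabbit | black | painting | nurse | tea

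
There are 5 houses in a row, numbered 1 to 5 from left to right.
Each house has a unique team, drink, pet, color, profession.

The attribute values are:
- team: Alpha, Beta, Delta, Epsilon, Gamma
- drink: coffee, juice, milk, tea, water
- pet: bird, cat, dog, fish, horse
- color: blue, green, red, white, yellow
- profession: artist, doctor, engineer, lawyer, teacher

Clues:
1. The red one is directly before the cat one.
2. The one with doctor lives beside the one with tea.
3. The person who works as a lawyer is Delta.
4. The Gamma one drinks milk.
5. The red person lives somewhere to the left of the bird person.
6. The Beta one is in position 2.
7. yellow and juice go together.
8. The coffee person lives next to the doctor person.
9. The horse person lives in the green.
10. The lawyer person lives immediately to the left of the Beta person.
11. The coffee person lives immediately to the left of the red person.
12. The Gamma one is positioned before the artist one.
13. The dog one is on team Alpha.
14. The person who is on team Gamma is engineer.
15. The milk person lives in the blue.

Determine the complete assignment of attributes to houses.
Solution:

House | Team | Drink | Pet | Color | Profession
-----------------------------------------------
  1   | Delta | coffee | horse | green | lawyer
  2   | Beta | water | fish | red | doctor
  3   | Epsilon | tea | cat | white | teacher
  4   | Gamma | milk | bird | blue | engineer
  5   | Alpha | juice | dog | yellow | artist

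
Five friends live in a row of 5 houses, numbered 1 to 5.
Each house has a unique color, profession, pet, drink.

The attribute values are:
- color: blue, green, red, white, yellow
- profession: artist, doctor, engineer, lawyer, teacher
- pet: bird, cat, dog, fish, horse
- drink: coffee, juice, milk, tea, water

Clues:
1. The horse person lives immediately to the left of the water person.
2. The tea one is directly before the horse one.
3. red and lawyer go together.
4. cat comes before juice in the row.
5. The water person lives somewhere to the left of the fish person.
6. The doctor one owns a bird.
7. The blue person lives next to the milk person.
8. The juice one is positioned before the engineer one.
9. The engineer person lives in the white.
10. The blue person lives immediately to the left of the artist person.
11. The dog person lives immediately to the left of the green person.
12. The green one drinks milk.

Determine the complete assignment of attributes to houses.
Solution:

House | Color | Profession | Pet | Drink
----------------------------------------
  1   | blue | teacher | dog | tea
  2   | green | artist | horse | milk
  3   | red | lawyer | cat | water
  4   | yellow | doctor | bird | juice
  5   | white | engineer | fish | coffee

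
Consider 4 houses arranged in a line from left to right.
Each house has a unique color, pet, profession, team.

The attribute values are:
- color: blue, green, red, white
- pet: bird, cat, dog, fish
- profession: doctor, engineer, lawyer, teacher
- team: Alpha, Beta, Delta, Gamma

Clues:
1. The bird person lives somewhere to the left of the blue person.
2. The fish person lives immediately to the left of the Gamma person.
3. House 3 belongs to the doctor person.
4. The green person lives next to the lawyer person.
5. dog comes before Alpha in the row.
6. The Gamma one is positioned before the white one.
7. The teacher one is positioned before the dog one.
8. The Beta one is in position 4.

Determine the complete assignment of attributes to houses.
Solution:

House | Color | Pet | Profession | Team
---------------------------------------
  1   | green | fish | teacher | Delta
  2   | red | dog | lawyer | Gamma
  3   | white | bird | doctor | Alpha
  4   | blue | cat | engineer | Beta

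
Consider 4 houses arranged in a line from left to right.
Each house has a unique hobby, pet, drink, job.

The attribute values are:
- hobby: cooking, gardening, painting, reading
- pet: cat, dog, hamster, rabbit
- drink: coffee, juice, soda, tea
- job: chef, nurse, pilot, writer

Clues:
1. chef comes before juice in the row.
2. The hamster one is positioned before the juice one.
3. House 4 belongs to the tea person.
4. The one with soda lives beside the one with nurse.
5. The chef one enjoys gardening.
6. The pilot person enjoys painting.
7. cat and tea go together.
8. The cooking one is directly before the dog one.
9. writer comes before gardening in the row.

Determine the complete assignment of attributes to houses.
Solution:

House | Hobby | Pet | Drink | Job
---------------------------------
  1   | cooking | hamster | coffee | writer
  2   | gardening | dog | soda | chef
  3   | reading | rabbit | juice | nurse
  4   | painting | cat | tea | pilot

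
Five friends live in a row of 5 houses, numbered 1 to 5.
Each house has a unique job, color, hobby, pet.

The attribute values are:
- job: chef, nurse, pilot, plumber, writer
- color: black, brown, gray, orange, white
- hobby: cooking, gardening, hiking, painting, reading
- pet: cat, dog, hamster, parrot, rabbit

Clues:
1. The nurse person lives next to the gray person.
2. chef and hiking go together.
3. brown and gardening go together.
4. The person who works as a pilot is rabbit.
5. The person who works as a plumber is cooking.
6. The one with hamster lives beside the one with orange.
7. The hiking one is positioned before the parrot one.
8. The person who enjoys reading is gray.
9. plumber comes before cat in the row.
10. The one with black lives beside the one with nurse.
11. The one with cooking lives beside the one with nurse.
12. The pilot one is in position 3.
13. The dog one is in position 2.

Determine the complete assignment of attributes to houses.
Solution:

House | Job | Color | Hobby | Pet
---------------------------------
  1   | plumber | black | cooking | hamster
  2   | nurse | orange | painting | dog
  3   | pilot | gray | reading | rabbit
  4   | chef | white | hiking | cat
  5   | writer | brown | gardening | parrot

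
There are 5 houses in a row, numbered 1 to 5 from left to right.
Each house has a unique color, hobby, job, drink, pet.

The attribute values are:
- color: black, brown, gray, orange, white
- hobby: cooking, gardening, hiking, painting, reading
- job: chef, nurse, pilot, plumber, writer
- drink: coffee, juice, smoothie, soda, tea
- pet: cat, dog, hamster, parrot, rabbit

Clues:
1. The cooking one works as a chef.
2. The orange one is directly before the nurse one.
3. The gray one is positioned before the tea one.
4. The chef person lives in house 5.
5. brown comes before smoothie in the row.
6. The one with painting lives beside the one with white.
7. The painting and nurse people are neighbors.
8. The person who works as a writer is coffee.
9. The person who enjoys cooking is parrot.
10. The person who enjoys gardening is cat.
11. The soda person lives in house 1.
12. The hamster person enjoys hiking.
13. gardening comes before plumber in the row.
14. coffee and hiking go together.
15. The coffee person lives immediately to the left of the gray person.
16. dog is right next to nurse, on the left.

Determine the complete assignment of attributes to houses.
Solution:

House | Color | Hobby | Job | Drink | Pet
-----------------------------------------
  1   | orange | painting | pilot | soda | dog
  2   | white | gardening | nurse | juice | cat
  3   | brown | hiking | writer | coffee | hamster
  4   | gray | reading | plumber | smoothie | rabbit
  5   | black | cooking | chef | tea | parrot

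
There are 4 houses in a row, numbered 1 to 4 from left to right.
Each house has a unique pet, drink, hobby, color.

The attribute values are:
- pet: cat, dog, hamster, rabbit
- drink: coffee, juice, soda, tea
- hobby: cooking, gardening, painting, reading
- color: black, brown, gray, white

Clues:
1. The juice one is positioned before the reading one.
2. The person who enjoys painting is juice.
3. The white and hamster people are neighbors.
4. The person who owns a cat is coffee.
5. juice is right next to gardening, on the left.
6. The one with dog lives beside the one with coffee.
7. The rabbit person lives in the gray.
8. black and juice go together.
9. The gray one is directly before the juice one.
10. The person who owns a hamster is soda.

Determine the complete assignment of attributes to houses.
Solution:

House | Pet | Drink | Hobby | Color
-----------------------------------
  1   | rabbit | tea | cooking | gray
  2   | dog | juice | painting | black
  3   | cat | coffee | gardening | white
  4   | hamster | soda | reading | brown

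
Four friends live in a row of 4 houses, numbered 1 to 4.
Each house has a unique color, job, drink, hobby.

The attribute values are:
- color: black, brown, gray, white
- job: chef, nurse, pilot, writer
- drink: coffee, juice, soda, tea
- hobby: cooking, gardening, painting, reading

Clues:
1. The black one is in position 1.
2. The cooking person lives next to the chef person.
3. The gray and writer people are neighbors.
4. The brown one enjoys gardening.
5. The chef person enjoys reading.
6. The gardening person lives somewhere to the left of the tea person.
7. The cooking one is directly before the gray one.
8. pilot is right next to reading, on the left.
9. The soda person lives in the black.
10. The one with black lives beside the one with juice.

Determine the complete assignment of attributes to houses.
Solution:

House | Color | Job | Drink | Hobby
-----------------------------------
  1   | black | pilot | soda | cooking
  2   | gray | chef | juice | reading
  3   | brown | writer | coffee | gardening
  4   | white | nurse | tea | painting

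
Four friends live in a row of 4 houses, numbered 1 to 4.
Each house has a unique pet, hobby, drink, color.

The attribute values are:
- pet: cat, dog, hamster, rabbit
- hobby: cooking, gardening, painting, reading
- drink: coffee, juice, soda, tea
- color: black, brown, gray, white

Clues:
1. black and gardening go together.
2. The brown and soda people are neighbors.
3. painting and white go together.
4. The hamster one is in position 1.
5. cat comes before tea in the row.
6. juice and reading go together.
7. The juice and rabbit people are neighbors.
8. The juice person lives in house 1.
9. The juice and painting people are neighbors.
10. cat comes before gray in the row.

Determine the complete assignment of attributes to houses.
Solution:

House | Pet | Hobby | Drink | Color
-----------------------------------
  1   | hamster | reading | juice | brown
  2   | rabbit | painting | soda | white
  3   | cat | gardening | coffee | black
  4   | dog | cooking | tea | gray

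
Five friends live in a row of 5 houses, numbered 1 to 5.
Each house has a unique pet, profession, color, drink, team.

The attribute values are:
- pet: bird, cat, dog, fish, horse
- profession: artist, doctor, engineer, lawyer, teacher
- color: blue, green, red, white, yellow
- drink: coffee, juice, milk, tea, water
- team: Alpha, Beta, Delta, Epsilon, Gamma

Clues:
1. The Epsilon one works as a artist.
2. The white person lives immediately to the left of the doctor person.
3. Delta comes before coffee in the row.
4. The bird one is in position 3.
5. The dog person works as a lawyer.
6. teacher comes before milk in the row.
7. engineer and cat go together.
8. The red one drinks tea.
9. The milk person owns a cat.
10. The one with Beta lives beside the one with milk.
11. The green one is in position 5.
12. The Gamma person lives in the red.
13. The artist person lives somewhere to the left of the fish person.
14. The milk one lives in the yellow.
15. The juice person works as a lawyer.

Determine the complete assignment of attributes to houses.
Solution:

House | Pet | Profession | Color | Drink | Team
-----------------------------------------------
  1   | horse | teacher | blue | water | Beta
  2   | cat | engineer | yellow | milk | Delta
  3   | bird | artist | white | coffee | Epsilon
  4   | fish | doctor | red | tea | Gamma
  5   | dog | lawyer | green | juice | Alpha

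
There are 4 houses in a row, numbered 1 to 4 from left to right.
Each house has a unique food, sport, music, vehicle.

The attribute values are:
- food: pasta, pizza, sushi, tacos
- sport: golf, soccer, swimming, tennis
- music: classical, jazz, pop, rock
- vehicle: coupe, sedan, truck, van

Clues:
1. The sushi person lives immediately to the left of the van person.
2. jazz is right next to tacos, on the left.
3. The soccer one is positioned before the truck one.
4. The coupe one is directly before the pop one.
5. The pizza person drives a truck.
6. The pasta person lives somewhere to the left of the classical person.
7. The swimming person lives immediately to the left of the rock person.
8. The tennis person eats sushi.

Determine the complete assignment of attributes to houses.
Solution:

House | Food | Sport | Music | Vehicle
--------------------------------------
  1   | sushi | tennis | jazz | coupe
  2   | tacos | swimming | pop | van
  3   | pasta | soccer | rock | sedan
  4   | pizza | golf | classical | truck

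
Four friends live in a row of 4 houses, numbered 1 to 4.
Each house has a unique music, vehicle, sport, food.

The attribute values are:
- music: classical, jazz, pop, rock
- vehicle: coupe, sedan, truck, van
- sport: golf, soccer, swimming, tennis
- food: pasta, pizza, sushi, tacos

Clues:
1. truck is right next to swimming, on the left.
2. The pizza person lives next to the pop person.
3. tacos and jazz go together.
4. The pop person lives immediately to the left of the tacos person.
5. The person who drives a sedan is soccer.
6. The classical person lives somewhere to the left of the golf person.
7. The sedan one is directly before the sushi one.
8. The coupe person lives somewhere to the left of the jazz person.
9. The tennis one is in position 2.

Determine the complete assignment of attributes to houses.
Solution:

House | Music | Vehicle | Sport | Food
--------------------------------------
  1   | classical | sedan | soccer | pizza
  2   | pop | coupe | tennis | sushi
  3   | jazz | truck | golf | tacos
  4   | rock | van | swimming | pasta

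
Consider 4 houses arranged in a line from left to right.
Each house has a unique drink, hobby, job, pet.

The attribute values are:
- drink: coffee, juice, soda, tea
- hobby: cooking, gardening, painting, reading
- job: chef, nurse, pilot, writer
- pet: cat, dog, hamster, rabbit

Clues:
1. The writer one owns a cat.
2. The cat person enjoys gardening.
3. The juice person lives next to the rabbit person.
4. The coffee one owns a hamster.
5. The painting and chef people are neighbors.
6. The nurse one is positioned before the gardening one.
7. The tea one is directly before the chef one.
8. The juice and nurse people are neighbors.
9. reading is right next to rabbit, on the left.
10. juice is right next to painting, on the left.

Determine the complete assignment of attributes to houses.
Solution:

House | Drink | Hobby | Job | Pet
---------------------------------
  1   | juice | reading | pilot | dog
  2   | tea | painting | nurse | rabbit
  3   | coffee | cooking | chef | hamster
  4   | soda | gardening | writer | cat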